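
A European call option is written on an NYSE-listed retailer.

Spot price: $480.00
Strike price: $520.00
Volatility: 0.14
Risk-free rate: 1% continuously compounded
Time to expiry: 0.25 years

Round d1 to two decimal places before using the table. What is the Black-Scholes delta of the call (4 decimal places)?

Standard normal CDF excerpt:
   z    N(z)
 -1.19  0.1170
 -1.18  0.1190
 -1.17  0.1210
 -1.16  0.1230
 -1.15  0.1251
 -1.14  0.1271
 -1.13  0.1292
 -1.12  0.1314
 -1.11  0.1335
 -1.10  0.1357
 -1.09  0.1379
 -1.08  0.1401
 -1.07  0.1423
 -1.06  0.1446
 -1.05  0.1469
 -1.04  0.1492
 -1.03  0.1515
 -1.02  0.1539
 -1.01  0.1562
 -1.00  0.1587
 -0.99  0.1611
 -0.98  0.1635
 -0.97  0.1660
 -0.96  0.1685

σ√T = 0.14 × 0.5000 = 0.0700
ln(S/K) + (r + σ²/2)T = ln(480/520) + (0.01 + 0.14²/2)·0.25 = -0.0800 + 0.0050 = -0.0751
d₁ = -0.0751 / 0.0700 = -1.0728 which rounds to -1.07
N(d₁) = N(-1.07) = 0.1423
Δ_call = N(d₁) = 0.1423

0.1423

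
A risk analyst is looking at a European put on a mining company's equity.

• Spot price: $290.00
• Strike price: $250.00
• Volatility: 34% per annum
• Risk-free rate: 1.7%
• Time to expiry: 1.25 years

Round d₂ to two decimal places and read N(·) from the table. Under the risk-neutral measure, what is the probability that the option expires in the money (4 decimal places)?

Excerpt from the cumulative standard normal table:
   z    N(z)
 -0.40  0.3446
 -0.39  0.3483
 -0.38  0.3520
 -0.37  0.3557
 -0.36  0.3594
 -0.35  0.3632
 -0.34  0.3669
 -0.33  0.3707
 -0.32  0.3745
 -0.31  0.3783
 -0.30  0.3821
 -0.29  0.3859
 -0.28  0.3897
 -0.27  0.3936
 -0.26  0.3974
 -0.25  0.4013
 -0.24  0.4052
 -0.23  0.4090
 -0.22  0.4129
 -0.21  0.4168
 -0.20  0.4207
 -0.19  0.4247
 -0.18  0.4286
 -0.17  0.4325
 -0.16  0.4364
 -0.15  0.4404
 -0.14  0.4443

0.3974

σ√T = 0.34·√1.25 = 0.3801
d₁ = [ln(290/250) + (0.017 + ½·0.34²)·1.25] / (σ√T) = (0.1484 + 0.0935) / 0.3801 = 0.6364 ⇒ 0.64
d₂ = 0.6364 − 0.3801 = 0.2563 ⇒ 0.26
Risk-neutral Pr[S_T < K] = N(−d₂) = N(-0.26) = 0.3974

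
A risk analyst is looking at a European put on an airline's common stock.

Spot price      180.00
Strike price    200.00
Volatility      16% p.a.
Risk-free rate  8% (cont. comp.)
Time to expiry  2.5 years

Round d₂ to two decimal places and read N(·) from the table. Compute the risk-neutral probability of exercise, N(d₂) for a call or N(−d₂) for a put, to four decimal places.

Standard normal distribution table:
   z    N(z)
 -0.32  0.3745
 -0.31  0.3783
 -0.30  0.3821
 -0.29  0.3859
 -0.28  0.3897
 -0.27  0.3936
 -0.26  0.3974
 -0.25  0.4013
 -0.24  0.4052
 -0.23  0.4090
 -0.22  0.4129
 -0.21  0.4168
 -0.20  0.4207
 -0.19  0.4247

0.4013

T = 2.5;  σ√T = 0.2530
ln(S/K) + (r + σ²/2)T = ln(180/200) + (0.08 + 0.16²/2)·2.5 = -0.1054 + 0.2320 = 0.1266
d₁ = 0.1266 / 0.2530 = 0.5006 ⇒ 0.50
d₂ = d₁ − σ√T = 0.5006 − 0.2530 = 0.2476 ⇒ 0.25
Risk-neutral Pr[S_T < K] = N(−d₂) = N(-0.25) = 0.4013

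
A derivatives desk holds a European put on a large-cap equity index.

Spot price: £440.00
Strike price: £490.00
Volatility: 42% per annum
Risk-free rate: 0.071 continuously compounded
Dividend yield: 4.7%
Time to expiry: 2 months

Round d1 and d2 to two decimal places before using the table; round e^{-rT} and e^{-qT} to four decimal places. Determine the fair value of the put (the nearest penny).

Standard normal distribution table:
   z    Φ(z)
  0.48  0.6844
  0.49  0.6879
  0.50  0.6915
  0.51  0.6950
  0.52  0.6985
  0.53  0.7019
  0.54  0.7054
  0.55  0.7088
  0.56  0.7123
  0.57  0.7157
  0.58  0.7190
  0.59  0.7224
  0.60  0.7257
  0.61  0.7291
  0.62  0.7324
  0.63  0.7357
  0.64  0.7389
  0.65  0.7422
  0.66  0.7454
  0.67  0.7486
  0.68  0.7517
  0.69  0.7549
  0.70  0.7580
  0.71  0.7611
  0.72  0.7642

σ√T = 0.42·√0.1667 = 0.1715
d₁ = [ln(440/490) + (0.071 − 0.047 + 0.42²/2)·0.1667] / 0.1715 = [-0.1076 + 0.0187] / 0.1715 = -0.5187 ≈ -0.52
d₂ = d₁ − σ√T = -0.5187 − 0.1715 = -0.6901 ≈ -0.69
exp(−qT) = exp(−0.047·0.1667) = 0.9922;  exp(−rT) = exp(−0.071·0.1667) = 0.9882
N(−d₂) = N(0.69) = 0.7549;  N(−d₁) = N(0.52) = 0.6985
P = 490·0.9882·0.7549 − 440·0.9922·0.6985 = 365.5362 − 304.9427 = 60.5934

£60.59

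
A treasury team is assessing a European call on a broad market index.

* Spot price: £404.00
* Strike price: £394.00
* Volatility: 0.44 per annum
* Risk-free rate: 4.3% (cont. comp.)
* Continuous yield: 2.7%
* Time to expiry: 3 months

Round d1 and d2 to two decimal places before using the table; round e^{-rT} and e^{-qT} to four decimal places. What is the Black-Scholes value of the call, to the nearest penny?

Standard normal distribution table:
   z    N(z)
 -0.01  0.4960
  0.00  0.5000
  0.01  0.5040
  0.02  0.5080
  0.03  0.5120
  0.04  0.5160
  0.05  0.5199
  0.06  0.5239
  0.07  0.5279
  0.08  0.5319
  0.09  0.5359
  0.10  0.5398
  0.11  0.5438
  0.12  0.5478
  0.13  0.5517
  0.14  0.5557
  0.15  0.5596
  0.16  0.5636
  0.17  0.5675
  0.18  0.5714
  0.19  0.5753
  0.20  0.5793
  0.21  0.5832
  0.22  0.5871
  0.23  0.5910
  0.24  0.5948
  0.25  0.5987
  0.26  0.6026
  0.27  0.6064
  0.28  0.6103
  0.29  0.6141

σ√T = 0.44 × 0.5000 = 0.2200
d₁ = [ln(404/394) + (0.043 − 0.027 + 0.44²/2)·0.25] / 0.2200 = [0.0251 + 0.0282] / 0.2200 = 0.2421 ⇒ 0.24
d₂ = d₁ − σ√T = 0.2421 − 0.2200 = 0.0221 ⇒ 0.02
e^(−qT) = e^(−0.027·0.25) = 0.9933;  e^(−rT) = e^(−0.043·0.25) = 0.9893
C = 404·0.9933·N(0.24) − 394·0.9893·N(0.02) = 404·0.9933·0.5948 − 394·0.9893·0.5080 = 238.6892 − 198.0104 = 40.6788

£40.68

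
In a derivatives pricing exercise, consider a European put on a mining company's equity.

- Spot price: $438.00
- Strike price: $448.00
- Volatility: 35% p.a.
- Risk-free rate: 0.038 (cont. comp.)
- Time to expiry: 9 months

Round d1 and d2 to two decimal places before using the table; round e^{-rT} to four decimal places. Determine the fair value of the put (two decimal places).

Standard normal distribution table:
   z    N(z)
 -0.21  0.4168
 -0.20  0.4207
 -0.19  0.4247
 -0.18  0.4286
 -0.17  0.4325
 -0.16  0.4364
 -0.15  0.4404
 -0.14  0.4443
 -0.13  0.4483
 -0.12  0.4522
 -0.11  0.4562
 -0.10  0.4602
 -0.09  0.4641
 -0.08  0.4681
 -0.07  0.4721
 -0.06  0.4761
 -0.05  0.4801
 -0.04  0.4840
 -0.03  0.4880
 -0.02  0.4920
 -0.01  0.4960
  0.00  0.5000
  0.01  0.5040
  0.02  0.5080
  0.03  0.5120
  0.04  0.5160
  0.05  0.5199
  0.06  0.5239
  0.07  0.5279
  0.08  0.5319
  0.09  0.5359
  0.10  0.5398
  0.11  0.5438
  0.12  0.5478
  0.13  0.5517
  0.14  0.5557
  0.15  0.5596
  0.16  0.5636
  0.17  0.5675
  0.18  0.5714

$50.78

σ√T = 0.35 × 0.8660 = 0.3031
d₁ = [ln(438/448) + (0.038 + ½·0.35²)·0.75] / (σ√T) = (-0.0226 + 0.0744) / 0.3031 = 0.1711 ≈ 0.17
d₂ = 0.1711 − 0.3031 = -0.1320 ≈ -0.13
exp(−rT) = exp(−0.038·0.75) = 0.9719
N(−d₂) = N(0.13) = 0.5517;  N(−d₁) = N(-0.17) = 0.4325
P = 448·0.9719·0.5517 − 438·0.4325 = 240.2164 − 189.4350 = 50.7814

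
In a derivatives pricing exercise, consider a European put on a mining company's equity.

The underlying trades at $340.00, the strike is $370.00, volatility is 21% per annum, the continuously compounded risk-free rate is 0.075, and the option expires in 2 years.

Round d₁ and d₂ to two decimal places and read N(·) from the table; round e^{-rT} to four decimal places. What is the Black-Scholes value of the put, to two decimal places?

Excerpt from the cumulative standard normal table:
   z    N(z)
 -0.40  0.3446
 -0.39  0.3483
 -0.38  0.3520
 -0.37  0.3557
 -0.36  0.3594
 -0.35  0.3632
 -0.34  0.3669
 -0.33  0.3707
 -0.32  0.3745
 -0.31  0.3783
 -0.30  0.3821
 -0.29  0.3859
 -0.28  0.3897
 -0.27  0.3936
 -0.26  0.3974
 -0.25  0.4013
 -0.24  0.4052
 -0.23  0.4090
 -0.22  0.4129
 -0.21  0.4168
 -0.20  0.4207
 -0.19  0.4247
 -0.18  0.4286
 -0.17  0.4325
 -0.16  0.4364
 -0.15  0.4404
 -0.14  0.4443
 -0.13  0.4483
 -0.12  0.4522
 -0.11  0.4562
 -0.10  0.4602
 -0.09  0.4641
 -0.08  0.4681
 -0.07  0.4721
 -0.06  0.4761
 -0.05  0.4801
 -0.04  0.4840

$29.41

σ√T = 0.21·√2 = 0.2970
d₁ = [ln(340/370) + (0.075 + ½·0.21²)·2] / (σ√T) = (-0.0846 + 0.1941) / 0.2970 = 0.3688 ⇒ 0.37
d₂ = 0.3688 − 0.2970 = 0.0719 ⇒ 0.07
exp(−rT) = exp(−0.075·2) = 0.8607
N(−d₂) = N(-0.07) = 0.4721;  N(−d₁) = N(-0.37) = 0.3557
P = 370·0.8607·0.4721 − 340·0.3557 = 150.3445 − 120.9380 = 29.4065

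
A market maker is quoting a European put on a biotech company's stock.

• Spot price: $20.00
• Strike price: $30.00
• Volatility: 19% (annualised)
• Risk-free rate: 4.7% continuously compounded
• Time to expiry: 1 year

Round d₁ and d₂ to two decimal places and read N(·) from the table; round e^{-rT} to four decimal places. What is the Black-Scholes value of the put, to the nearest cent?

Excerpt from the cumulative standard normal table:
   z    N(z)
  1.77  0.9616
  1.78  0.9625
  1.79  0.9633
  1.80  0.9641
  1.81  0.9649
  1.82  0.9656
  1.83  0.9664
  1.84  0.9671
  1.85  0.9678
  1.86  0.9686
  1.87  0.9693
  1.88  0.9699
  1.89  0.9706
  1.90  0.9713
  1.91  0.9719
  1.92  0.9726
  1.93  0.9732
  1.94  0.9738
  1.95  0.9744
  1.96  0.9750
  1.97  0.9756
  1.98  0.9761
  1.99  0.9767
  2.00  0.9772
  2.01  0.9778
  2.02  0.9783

T = 1;  σ√T = 0.1900
d₁ = [ln(20/30) + (0.047 + ½·0.19²)·1] / (σ√T) = (-0.4055 + 0.0650) / 0.1900 = -1.7917 ≈ -1.79
d₂ = -1.7917 − 0.1900 = -1.9817 ≈ -1.98
exp(−rT) = exp(−0.047·1) = 0.9541
N(−d₂) = N(1.98) = 0.9761;  N(−d₁) = N(1.79) = 0.9633
P = 30·0.9541·0.9761 − 20·0.9633 = 27.9389 − 19.2660 = 8.6729

$8.67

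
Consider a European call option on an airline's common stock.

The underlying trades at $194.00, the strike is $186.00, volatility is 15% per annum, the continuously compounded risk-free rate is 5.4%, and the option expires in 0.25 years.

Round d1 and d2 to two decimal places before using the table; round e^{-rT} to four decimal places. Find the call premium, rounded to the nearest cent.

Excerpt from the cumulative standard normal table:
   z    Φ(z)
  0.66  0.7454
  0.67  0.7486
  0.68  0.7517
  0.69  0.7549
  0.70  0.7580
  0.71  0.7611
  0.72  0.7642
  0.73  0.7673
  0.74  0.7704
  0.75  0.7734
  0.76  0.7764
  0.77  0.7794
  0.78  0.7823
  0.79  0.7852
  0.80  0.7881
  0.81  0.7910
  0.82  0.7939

$12.67

σ√T = 0.15·√0.25 = 0.0750
d₁ = [ln(194/186) + (0.054 + 0.15²/2)·0.25] / 0.0750 = [0.0421 + 0.0163] / 0.0750 = 0.7790 ⇒ 0.78
d₂ = d₁ − σ√T = 0.7790 − 0.0750 = 0.7040 ⇒ 0.70
exp(−rT) = exp(−0.054·0.25) = 0.9866
C = 194·N(0.78) − 186·0.9866·N(0.70) = 194·0.7823 − 186·0.9866·0.7580 = 151.7662 − 139.0988 = 12.6674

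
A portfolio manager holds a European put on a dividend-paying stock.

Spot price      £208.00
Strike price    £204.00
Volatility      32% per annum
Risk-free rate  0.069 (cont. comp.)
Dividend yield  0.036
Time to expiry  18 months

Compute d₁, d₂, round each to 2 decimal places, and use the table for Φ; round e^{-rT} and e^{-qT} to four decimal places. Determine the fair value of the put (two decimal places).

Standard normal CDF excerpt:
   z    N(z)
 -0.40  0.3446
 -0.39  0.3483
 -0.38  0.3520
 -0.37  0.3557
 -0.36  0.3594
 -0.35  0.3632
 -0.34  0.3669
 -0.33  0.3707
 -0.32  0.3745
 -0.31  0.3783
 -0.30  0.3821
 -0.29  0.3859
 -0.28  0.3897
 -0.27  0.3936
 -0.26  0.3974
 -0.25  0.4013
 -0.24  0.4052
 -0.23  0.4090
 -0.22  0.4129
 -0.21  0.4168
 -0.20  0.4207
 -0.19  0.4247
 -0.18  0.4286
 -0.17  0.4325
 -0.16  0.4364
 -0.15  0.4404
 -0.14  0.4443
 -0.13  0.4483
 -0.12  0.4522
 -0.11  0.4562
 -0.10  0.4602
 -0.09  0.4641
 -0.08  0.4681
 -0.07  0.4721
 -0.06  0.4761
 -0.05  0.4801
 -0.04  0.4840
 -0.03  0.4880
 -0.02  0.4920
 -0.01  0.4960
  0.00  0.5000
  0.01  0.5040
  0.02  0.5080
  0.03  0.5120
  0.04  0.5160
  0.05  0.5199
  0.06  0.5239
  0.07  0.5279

σ√T = 0.32·√1.5 = 0.3919
ln(S/K) + (r − q + σ²/2)T = ln(208/204) + (0.069 − 0.036 + 0.32²/2)·1.5 = 0.0194 + 0.1263 = 0.1457
d₁ = 0.1457 / 0.3919 = 0.3718 which rounds to 0.37
d₂ = d₁ − σ√T = 0.3718 − 0.3919 = -0.0201 which rounds to -0.02
e^(−qT) = e^(−0.036·1.5) = 0.9474;  e^(−rT) = e^(−0.069·1.5) = 0.9017
N(−d₂) = N(0.02) = 0.5080;  N(−d₁) = N(-0.37) = 0.3557
P = 204·0.9017·0.5080 − 208·0.9474·0.3557 = 93.4450 − 70.0940 = 23.3510

£23.35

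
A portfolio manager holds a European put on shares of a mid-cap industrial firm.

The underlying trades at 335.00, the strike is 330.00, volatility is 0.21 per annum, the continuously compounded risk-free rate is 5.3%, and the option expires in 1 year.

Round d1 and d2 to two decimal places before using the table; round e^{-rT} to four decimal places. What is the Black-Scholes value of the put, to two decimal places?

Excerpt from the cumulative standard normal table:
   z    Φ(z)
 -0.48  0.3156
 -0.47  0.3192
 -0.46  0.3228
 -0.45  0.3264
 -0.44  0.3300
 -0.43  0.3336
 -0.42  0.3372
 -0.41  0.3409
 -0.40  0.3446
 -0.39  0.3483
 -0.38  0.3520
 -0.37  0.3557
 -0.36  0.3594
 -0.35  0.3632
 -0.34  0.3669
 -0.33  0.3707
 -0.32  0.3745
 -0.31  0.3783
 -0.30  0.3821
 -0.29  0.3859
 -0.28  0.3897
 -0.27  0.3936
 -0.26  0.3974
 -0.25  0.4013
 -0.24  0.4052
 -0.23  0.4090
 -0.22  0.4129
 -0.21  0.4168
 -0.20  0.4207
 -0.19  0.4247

σ√T = 0.21·√1 = 0.2100
d₁ = [ln(335/330) + (0.053 + 0.21²/2)·1] / 0.2100 = [0.0150 + 0.0750] / 0.2100 = 0.4290 which rounds to 0.43
d₂ = d₁ − σ√T = 0.4290 − 0.2100 = 0.2190 which rounds to 0.22
e^(−rT) = e^(−0.053·1) = 0.9484
N(−d₂) = N(-0.22) = 0.4129;  N(−d₁) = N(-0.43) = 0.3336
P = 330·0.9484·0.4129 − 335·0.3336 = 129.2261 − 111.7560 = 17.4701

17.47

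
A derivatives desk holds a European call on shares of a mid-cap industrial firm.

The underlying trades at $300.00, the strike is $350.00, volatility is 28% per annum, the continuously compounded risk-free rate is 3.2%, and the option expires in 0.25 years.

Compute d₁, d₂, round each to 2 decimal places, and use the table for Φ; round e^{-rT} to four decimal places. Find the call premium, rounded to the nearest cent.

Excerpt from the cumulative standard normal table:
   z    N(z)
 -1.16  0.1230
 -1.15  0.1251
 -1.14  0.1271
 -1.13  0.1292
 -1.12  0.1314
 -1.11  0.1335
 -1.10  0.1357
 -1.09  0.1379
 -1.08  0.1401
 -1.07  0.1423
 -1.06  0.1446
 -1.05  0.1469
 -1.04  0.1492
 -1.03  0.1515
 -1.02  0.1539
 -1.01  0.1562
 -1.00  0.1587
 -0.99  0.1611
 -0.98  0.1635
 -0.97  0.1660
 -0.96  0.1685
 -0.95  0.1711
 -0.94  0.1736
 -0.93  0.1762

σ√T = 0.28 × 0.5000 = 0.1400
d₁ = [ln(300/350) + (0.032 + 0.28²/2)·0.25] / 0.1400 = [-0.1542 + 0.0178] / 0.1400 = -0.9739 ≈ -0.97
d₂ = d₁ − σ√T = -0.9739 − 0.1400 = -1.1139 ≈ -1.11
e^(−rT) = e^(−0.032·0.25) = 0.9920
N(d₁) = N(-0.97) = 0.1660;  N(d₂) = N(-1.11) = 0.1335
C = 300·0.1660 − 350·0.9920·0.1335 = 49.8000 − 46.3512 = 3.4488

$3.45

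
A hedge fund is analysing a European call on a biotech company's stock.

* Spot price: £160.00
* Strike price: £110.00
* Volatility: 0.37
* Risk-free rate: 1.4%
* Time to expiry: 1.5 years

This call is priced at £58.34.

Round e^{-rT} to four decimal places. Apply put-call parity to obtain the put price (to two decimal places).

£6.05

e^(−rT) = e^(−0.014·1.5) = 0.9792
Put-call parity: C − P = S − K·e^(−rT) = 160 − 110·0.9792 = 160 − 107.7120 = 52.2880
P = C − (C − P) = 58.34 − (52.2880) = 6.0520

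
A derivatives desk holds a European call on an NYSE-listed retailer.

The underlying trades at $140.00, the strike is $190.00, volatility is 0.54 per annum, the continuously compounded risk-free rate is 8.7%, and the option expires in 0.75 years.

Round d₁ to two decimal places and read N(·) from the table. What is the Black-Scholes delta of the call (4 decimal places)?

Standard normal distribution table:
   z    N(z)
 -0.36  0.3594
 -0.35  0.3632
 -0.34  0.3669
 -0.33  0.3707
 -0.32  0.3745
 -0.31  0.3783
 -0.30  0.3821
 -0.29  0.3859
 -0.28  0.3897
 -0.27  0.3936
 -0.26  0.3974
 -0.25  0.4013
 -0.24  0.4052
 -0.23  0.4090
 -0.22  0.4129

0.3897

σ√T = 0.54·√0.75 = 0.4677
d₁ = [ln(140/190) + (0.087 + ½·0.54²)·0.75] / (σ√T) = (-0.3054 + 0.1746) / 0.4677 = -0.2797 ≈ -0.28
N(d₁) = N(-0.28) = 0.3897
Δ_call = N(d₁) = 0.3897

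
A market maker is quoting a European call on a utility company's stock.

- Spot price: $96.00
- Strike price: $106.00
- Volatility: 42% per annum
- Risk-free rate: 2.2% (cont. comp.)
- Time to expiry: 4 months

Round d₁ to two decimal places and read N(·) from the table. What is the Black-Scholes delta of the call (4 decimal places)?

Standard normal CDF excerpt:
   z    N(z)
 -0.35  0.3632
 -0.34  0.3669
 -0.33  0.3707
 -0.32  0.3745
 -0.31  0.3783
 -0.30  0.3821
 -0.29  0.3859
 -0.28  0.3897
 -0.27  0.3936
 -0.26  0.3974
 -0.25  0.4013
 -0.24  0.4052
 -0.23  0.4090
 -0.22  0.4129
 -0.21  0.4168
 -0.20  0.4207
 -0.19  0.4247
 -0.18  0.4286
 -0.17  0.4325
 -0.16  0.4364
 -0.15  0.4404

0.3974

σ√T = 0.42·√0.3333 = 0.2425
d₁ = [ln(96/106) + (0.022 + ½·0.42²)·0.3333] / (σ√T) = (-0.0991 + 0.0367) / 0.2425 = -0.2572 which rounds to -0.26
N(d₁) = N(-0.26) = 0.3974
Δ_call = N(d₁) = 0.3974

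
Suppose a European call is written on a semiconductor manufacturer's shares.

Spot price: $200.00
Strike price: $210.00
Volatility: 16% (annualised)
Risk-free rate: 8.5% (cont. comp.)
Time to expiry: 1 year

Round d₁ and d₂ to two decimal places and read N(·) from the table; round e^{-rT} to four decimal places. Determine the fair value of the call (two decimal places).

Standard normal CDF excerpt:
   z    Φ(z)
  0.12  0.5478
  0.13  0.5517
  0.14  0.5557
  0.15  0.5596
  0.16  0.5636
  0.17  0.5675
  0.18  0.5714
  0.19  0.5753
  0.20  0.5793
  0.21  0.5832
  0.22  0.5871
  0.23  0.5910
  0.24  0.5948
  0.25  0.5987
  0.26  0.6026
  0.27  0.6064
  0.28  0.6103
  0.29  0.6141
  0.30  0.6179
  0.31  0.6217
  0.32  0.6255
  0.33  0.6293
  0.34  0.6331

$16.40

σ√T = 0.16·√1 = 0.1600
d₁ = [ln(200/210) + (0.085 + 0.16²/2)·1] / 0.1600 = [-0.0488 + 0.0978] / 0.1600 = 0.3063 ⇒ 0.31
d₂ = d₁ − σ√T = 0.3063 − 0.1600 = 0.1463 ⇒ 0.15
exp(−rT) = exp(−0.085·1) = 0.9185
C = 200·N(0.31) − 210·0.9185·N(0.15) = 200·0.6217 − 210·0.9185·0.5596 = 124.3400 − 107.9384 = 16.4016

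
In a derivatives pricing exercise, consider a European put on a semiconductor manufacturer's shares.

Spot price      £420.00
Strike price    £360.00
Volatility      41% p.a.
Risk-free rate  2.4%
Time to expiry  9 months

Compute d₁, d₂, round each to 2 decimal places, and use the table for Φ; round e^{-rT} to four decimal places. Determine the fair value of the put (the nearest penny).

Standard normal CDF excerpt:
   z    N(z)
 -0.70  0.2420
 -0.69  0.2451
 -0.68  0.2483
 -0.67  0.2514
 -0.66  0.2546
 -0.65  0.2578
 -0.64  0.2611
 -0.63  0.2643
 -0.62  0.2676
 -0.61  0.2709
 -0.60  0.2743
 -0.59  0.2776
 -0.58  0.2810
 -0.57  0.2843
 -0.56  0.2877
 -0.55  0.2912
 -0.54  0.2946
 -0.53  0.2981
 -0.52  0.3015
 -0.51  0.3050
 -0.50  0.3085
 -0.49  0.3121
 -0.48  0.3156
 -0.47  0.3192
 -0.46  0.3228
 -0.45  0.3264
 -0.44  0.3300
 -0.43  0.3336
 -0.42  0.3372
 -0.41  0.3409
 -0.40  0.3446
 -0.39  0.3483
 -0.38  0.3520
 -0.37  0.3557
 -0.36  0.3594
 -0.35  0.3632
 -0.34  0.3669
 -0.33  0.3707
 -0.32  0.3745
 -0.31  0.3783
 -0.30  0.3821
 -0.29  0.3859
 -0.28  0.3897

£26.83

σ√T = 0.41 × 0.8660 = 0.3551
d₁ = [ln(420/360) + (0.024 + 0.41²/2)·0.75] / 0.3551 = [0.1542 + 0.0810] / 0.3551 = 0.6624 → 0.66
d₂ = d₁ − σ√T = 0.6624 − 0.3551 = 0.3073 → 0.31
e^(−rT) = e^(−0.024·0.75) = 0.9822
N(−d₂) = N(-0.31) = 0.3783;  N(−d₁) = N(-0.66) = 0.2546
P = 360·0.9822·0.3783 − 420·0.2546 = 133.7639 − 106.9320 = 26.8319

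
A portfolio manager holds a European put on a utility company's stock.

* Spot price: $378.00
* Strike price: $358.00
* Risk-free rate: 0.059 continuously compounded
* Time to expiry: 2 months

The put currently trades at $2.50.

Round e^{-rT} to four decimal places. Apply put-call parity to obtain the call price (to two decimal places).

$26.01

exp(−rT) = exp(−0.059·0.1667) = 0.9902
Put-call parity: C − P = S − K·e^(−rT) = 378 − 358·0.9902 = 378 − 354.4916 = 23.5084
C = P + (C − P) = 2.50 + (23.5084) = 26.0084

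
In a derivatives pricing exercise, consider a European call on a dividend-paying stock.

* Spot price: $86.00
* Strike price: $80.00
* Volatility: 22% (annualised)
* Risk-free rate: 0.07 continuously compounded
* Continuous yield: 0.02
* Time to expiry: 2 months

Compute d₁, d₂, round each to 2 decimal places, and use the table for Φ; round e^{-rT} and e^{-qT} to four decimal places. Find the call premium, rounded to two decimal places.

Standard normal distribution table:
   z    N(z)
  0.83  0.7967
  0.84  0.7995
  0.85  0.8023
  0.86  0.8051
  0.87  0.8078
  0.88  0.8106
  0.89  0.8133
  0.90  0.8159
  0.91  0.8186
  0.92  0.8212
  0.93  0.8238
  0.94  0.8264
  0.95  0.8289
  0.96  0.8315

$7.40

σ√T = 0.22·√0.1667 = 0.0898
ln(S/K) + (r − q + σ²/2)T = ln(86/80) + (0.07 − 0.02 + 0.22²/2)·0.1667 = 0.0723 + 0.0124 = 0.0847
d₁ = 0.0847 / 0.0898 = 0.9429 → 0.94
d₂ = d₁ − σ√T = 0.9429 − 0.0898 = 0.8531 → 0.85
e^(−qT) = e^(−0.02·0.1667) = 0.9967;  e^(−rT) = e^(−0.07·0.1667) = 0.9884
N(d₁) = N(0.94) = 0.8264;  N(d₂) = N(0.85) = 0.8023
C = 86·0.9967·0.8264 − 80·0.9884·0.8023 = 70.8359 − 63.4395 = 7.3964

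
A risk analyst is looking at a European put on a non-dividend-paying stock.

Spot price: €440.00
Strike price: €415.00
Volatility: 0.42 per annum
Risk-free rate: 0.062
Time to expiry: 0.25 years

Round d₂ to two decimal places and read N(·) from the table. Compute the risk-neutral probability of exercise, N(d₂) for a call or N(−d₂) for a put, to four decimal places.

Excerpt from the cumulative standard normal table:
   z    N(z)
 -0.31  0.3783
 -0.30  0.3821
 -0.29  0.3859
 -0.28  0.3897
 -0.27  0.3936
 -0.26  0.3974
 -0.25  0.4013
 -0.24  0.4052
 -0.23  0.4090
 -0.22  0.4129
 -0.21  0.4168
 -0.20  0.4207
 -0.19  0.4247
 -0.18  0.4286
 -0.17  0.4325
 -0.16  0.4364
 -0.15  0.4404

σ√T = 0.42 × 0.5000 = 0.2100
ln(S/K) + (r + σ²/2)T = ln(440/415) + (0.062 + 0.42²/2)·0.25 = 0.0585 + 0.0376 = 0.0960
d₁ = 0.0960 / 0.2100 = 0.4574 ⇒ 0.46
d₂ = d₁ − σ√T = 0.4574 − 0.2100 = 0.2474 ⇒ 0.25
Risk-neutral Pr[S_T < K] = N(−d₂) = N(-0.25) = 0.4013

0.4013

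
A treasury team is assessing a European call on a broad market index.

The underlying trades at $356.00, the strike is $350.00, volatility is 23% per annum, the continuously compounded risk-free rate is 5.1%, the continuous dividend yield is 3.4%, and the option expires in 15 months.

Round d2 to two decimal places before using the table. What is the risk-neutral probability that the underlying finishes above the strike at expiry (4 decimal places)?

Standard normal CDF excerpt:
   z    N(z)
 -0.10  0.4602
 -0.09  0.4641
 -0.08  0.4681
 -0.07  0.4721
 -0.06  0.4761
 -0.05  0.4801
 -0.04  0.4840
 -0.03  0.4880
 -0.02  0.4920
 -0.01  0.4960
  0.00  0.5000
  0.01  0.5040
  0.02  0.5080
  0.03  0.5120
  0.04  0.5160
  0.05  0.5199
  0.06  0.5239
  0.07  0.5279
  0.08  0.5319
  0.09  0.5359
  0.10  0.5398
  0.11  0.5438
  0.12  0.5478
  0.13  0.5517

σ√T = 0.23 × 1.1180 = 0.2571
ln(S/K) + (r − q + σ²/2)T = ln(356/350) + (0.051 − 0.034 + 0.23²/2)·1.25 = 0.0170 + 0.0543 = 0.0713
d₁ = 0.0713 / 0.2571 = 0.2773 which rounds to 0.28
d₂ = d₁ − σ√T = 0.2773 − 0.2571 = 0.0202 which rounds to 0.02
Pr(exercise) under Q = N(d₂) = 0.5080

0.5080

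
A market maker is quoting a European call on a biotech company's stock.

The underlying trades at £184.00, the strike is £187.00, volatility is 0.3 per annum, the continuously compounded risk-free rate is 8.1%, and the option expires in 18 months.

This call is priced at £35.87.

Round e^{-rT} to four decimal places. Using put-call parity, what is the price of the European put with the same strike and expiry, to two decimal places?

exp(−rT) = exp(−0.081·1.5) = 0.8856
Put-call parity: C − P = S − K·e^(−rT) = 184 − 187·0.8856 = 184 − 165.6072 = 18.3928
P = C − (C − P) = 35.87 − (18.3928) = 17.4772

£17.48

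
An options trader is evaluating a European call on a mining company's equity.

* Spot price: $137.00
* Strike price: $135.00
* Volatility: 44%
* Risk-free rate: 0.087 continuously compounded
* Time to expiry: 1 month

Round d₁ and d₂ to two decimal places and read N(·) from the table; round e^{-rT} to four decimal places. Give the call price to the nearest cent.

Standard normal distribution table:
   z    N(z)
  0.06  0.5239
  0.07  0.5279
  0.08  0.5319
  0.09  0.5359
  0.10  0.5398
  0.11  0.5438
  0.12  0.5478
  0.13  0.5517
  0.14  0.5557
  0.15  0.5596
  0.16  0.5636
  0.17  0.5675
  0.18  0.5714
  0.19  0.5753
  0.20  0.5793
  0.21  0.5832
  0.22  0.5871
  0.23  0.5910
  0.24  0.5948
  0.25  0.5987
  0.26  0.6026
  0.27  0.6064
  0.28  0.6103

$8.60

T = 0.08333;  σ√T = 0.1270
d₁ = [ln(137/135) + (0.087 + 0.44²/2)·0.08333] / 0.1270 = [0.0147 + 0.0153] / 0.1270 = 0.2364 → 0.24
d₂ = d₁ − σ√T = 0.2364 − 0.1270 = 0.1094 → 0.11
exp(−rT) = exp(−0.087·0.08333) = 0.9928
N(d₁) = N(0.24) = 0.5948;  N(d₂) = N(0.11) = 0.5438
C = 137·0.5948 − 135·0.9928·0.5438 = 81.4876 − 72.8844 = 8.6032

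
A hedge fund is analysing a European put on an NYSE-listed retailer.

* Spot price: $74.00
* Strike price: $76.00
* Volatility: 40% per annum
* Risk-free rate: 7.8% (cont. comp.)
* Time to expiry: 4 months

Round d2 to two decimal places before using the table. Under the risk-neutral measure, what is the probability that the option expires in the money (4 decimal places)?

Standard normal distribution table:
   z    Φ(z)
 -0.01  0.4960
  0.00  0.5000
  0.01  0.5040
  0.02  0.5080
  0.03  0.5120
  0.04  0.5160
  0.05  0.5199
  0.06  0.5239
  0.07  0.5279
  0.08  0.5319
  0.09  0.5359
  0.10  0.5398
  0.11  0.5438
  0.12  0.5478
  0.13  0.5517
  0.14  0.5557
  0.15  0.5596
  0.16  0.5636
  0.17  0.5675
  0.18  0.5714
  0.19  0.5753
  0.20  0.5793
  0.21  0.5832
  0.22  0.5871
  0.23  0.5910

σ√T = 0.4 × 0.5774 = 0.2309
d₁ = [ln(74/76) + (0.078 + ½·0.4²)·0.3333] / (σ√T) = (-0.0267 + 0.0527) / 0.2309 = 0.1126 ⇒ 0.11
d₂ = 0.1126 − 0.2309 = -0.1184 ⇒ -0.12
Pr(exercise) under Q = N(−d₂) = N(0.12) = 0.5478

0.5478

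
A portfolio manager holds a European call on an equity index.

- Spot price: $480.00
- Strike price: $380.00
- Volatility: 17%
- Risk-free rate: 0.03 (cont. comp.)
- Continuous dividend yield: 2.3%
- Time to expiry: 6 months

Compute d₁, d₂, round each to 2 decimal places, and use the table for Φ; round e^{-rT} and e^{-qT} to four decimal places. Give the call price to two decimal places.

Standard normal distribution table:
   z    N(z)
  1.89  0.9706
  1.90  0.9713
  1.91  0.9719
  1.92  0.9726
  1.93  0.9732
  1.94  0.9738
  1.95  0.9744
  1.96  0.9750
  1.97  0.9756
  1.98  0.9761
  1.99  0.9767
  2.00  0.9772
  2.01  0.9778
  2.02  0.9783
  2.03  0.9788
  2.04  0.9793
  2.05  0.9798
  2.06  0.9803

σ√T = 0.17 × 0.7071 = 0.1202
ln(S/K) + (r − q + σ²/2)T = ln(480/380) + (0.03 − 0.023 + 0.17²/2)·0.5 = 0.2336 + 0.0107 = 0.2443
d₁ = 0.2443 / 0.1202 = 2.0326 ≈ 2.03
d₂ = d₁ − σ√T = 2.0326 − 0.1202 = 1.9124 ≈ 1.91
exp(−qT) = exp(−0.023·0.5) = 0.9886;  exp(−rT) = exp(−0.03·0.5) = 0.9851
C = 480·0.9886·N(2.03) − 380·0.9851·N(1.91) = 480·0.9886·0.9788 − 380·0.9851·0.9719 = 464.4680 − 363.8191 = 100.6489

$100.65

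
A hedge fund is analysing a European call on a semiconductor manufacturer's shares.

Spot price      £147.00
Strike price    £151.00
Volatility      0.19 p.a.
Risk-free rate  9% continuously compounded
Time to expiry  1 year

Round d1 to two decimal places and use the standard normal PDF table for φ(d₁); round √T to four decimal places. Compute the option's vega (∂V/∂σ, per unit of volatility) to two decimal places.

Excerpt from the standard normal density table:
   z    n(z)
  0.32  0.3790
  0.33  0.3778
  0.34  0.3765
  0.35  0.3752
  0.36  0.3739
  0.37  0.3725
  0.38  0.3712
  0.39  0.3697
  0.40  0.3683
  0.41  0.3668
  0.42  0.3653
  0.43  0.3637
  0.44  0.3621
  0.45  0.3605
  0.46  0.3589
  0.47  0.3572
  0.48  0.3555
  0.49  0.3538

T = 1;  σ√T = 0.1900
ln(S/K) + (r + σ²/2)T = ln(147/151) + (0.09 + 0.19²/2)·1 = -0.0268 + 0.1080 = 0.0812
d₁ = 0.0812 / 0.1900 = 0.4274 → 0.43
√T = √1 = 1.0000
φ(d₁) = φ(0.43) = 0.3637
vega = S·φ(d₁)·√T = 147·0.3637·1.0000 = 53.4639

53.46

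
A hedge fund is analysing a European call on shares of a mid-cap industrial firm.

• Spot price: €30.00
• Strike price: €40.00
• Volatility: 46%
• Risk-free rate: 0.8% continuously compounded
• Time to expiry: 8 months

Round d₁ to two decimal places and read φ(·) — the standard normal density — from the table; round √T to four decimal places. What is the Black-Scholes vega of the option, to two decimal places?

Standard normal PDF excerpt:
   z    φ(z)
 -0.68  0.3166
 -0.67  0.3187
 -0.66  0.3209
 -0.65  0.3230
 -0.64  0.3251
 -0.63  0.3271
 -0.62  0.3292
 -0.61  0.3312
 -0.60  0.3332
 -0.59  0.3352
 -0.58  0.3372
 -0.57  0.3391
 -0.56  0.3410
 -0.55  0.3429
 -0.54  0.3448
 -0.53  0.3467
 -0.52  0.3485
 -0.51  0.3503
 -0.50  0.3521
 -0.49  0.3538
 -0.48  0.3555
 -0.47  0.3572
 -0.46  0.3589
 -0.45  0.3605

T = 0.6667;  σ√T = 0.3756
ln(S/K) + (r + σ²/2)T = ln(30/40) + (0.008 + 0.46²/2)·0.6667 = -0.2877 + 0.0759 = -0.2118
d₁ = -0.2118 / 0.3756 = -0.5640 → -0.56
√T = √0.6667 = 0.8165
φ(d₁) = φ(-0.56) = 0.3410
vega = S·φ(d₁)·√T = 30·0.3410·0.8165 = 8.3528

8.35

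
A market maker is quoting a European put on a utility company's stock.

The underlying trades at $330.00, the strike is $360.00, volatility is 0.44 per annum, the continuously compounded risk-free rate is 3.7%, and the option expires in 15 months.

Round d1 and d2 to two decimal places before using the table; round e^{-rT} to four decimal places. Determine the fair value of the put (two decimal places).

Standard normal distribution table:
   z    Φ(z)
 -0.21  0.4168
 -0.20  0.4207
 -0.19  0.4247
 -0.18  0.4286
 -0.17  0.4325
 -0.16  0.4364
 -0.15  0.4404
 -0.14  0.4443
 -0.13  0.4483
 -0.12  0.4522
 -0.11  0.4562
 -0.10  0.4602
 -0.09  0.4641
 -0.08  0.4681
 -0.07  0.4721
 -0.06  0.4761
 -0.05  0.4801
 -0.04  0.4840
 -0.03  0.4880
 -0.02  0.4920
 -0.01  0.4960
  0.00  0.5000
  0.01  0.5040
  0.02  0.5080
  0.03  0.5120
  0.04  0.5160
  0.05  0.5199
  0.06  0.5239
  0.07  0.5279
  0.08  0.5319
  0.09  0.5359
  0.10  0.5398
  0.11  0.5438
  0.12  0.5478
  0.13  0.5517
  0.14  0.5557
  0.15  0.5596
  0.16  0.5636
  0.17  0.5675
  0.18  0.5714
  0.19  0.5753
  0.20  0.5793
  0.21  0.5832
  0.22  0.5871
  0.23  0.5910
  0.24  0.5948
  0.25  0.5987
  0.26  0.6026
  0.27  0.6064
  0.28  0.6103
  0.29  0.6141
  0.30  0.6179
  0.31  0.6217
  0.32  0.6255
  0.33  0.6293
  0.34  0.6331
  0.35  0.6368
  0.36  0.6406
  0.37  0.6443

$72.30

T = 1.25;  σ√T = 0.4919
d₁ = [ln(330/360) + (0.037 + 0.44²/2)·1.25] / 0.4919 = [-0.0870 + 0.1673] / 0.4919 = 0.1631 ⇒ 0.16
d₂ = d₁ − σ√T = 0.1631 − 0.4919 = -0.3288 ⇒ -0.33
exp(−rT) = exp(−0.037·1.25) = 0.9548
N(−d₂) = N(0.33) = 0.6293;  N(−d₁) = N(-0.16) = 0.4364
P = 360·0.9548·0.6293 − 330·0.4364 = 216.3080 − 144.0120 = 72.2960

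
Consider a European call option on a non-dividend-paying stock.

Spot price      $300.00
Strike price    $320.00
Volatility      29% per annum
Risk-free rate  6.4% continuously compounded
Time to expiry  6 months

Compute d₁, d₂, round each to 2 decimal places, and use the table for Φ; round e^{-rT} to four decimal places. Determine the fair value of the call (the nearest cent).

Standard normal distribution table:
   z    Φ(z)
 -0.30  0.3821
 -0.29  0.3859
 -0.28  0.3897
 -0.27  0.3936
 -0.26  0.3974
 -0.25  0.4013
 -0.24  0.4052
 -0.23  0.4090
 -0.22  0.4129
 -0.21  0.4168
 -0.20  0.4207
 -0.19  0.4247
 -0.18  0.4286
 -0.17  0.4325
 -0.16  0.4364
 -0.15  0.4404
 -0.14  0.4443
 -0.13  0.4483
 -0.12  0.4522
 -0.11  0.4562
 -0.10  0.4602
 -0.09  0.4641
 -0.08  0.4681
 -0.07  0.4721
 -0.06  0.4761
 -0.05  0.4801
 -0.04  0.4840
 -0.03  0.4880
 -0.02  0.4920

σ√T = 0.29 × 0.7071 = 0.2051
d₁ = [ln(300/320) + (0.064 + 0.29²/2)·0.5] / 0.2051 = [-0.0645 + 0.0530] / 0.2051 = -0.0561 ≈ -0.06
d₂ = d₁ − σ√T = -0.0561 − 0.2051 = -0.2612 ≈ -0.26
exp(−rT) = exp(−0.064·0.5) = 0.9685
N(d₁) = N(-0.06) = 0.4761;  N(d₂) = N(-0.26) = 0.3974
C = 300·0.4761 − 320·0.9685·0.3974 = 142.8300 − 123.1622 = 19.6678

$19.67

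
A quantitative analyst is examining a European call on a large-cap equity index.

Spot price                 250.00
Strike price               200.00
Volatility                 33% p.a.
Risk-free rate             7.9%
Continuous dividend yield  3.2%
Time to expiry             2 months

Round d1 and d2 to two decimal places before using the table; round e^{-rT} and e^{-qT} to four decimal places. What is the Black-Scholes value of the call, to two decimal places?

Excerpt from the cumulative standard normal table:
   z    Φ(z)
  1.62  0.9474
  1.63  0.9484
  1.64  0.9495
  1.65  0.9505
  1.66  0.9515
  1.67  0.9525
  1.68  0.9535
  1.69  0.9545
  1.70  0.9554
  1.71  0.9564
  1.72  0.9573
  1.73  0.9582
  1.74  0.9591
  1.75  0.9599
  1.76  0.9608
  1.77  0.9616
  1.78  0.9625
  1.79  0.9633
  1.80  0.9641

51.74

σ√T = 0.33·√0.1667 = 0.1347
d₁ = [ln(250/200) + (0.079 − 0.032 + 0.33²/2)·0.1667] / 0.1347 = [0.2231 + 0.0169] / 0.1347 = 1.7818 → 1.78
d₂ = d₁ − σ√T = 1.7818 − 0.1347 = 1.6471 → 1.65
exp(−qT) = exp(−0.032·0.1667) = 0.9947;  exp(−rT) = exp(−0.079·0.1667) = 0.9869
N(d₁) = N(1.78) = 0.9625;  N(d₂) = N(1.65) = 0.9505
C = 250·0.9947·0.9625 − 200·0.9869·0.9505 = 239.3497 − 187.6097 = 51.7400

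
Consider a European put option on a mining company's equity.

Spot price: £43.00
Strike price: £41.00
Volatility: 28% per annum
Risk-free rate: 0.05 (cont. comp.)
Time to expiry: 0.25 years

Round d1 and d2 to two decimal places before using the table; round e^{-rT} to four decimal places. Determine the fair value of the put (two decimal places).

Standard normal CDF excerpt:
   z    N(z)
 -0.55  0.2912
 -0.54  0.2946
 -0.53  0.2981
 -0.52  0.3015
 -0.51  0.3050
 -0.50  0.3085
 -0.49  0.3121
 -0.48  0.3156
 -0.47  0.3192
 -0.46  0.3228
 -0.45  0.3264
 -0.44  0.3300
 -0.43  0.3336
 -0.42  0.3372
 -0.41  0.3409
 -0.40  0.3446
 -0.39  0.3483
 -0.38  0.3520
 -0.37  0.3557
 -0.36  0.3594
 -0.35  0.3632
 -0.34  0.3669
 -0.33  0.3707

£1.29

σ√T = 0.28 × 0.5000 = 0.1400
d₁ = [ln(43/41) + (0.05 + ½·0.28²)·0.25] / (σ√T) = (0.0476 + 0.0223) / 0.1400 = 0.4995 ⇒ 0.50
d₂ = 0.4995 − 0.1400 = 0.3595 ⇒ 0.36
e^(−rT) = e^(−0.05·0.25) = 0.9876
N(−d₂) = N(-0.36) = 0.3594;  N(−d₁) = N(-0.50) = 0.3085
P = 41·0.9876·0.3594 − 43·0.3085 = 14.5527 − 13.2655 = 1.2872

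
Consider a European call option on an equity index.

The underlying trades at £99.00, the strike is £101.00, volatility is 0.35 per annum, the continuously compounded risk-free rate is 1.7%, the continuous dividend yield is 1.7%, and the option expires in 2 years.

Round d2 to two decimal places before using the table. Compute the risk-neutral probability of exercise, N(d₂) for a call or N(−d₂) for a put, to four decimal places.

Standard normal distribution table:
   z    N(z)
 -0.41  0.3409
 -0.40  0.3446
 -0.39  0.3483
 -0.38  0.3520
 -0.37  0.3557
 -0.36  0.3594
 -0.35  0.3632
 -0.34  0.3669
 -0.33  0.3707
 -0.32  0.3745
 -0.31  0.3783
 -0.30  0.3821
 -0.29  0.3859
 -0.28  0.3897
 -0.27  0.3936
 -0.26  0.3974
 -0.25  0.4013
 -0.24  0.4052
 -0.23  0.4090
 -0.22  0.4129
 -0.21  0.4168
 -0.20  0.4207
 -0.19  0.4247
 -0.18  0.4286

σ√T = 0.35·√2 = 0.4950
d₁ = [ln(99/101) + (0.017 − 0.017 + 0.35²/2)·2] / 0.4950 = [-0.0200 + 0.1225] / 0.4950 = 0.2071 → 0.21
d₂ = d₁ − σ√T = 0.2071 − 0.4950 = -0.2879 → -0.29
Risk-neutral Pr[S_T > K] = N(d₂) = N(-0.29) = 0.3859

0.3859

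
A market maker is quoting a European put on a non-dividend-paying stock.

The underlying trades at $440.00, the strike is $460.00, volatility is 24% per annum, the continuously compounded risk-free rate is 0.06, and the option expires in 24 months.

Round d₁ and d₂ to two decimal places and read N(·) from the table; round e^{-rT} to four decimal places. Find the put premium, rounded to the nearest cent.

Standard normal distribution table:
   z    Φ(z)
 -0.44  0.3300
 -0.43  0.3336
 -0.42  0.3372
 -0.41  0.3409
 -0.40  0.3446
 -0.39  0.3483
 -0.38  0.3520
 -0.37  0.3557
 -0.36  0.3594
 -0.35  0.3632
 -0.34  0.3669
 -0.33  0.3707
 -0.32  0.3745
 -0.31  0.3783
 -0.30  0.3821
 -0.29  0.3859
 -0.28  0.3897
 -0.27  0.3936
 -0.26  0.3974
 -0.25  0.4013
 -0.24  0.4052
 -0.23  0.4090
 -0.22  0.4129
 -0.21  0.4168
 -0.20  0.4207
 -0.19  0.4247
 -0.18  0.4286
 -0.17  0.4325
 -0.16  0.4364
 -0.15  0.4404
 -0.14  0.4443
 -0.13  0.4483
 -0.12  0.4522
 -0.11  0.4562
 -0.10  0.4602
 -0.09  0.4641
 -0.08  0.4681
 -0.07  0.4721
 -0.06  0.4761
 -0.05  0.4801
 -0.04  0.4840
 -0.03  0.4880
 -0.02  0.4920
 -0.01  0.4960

T = 2;  σ√T = 0.3394
ln(S/K) + (r + σ²/2)T = ln(440/460) + (0.06 + 0.24²/2)·2 = -0.0445 + 0.1776 = 0.1331
d₁ = 0.1331 / 0.3394 = 0.3923 ⇒ 0.39
d₂ = d₁ − σ√T = 0.3923 − 0.3394 = 0.0529 ⇒ 0.05
exp(−rT) = exp(−0.06·2) = 0.8869
N(−d₂) = N(-0.05) = 0.4801;  N(−d₁) = N(-0.39) = 0.3483
P = 460·0.8869·0.4801 − 440·0.3483 = 195.8683 − 153.2520 = 42.6163

$42.62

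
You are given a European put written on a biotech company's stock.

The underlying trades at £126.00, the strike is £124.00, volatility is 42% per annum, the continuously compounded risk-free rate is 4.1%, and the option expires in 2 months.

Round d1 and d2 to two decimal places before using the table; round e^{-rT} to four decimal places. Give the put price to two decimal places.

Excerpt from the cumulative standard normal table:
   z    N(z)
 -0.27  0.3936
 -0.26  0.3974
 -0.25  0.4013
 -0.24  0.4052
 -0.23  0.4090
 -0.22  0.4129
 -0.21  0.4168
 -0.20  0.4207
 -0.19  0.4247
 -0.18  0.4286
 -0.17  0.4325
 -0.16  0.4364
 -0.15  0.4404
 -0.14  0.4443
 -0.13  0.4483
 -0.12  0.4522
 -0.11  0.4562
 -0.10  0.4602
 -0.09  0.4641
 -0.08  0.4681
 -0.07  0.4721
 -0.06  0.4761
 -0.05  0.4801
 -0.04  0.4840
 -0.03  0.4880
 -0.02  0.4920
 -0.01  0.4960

£7.10

σ√T = 0.42 × 0.4082 = 0.1715
ln(S/K) + (r + σ²/2)T = ln(126/124) + (0.041 + 0.42²/2)·0.1667 = 0.0160 + 0.0215 = 0.0375
d₁ = 0.0375 / 0.1715 = 0.2189 ⇒ 0.22
d₂ = d₁ − σ√T = 0.2189 − 0.1715 = 0.0474 ⇒ 0.05
exp(−rT) = exp(−0.041·0.1667) = 0.9932
N(−d₂) = N(-0.05) = 0.4801;  N(−d₁) = N(-0.22) = 0.4129
P = 124·0.9932·0.4801 − 126·0.4129 = 59.1276 − 52.0254 = 7.1022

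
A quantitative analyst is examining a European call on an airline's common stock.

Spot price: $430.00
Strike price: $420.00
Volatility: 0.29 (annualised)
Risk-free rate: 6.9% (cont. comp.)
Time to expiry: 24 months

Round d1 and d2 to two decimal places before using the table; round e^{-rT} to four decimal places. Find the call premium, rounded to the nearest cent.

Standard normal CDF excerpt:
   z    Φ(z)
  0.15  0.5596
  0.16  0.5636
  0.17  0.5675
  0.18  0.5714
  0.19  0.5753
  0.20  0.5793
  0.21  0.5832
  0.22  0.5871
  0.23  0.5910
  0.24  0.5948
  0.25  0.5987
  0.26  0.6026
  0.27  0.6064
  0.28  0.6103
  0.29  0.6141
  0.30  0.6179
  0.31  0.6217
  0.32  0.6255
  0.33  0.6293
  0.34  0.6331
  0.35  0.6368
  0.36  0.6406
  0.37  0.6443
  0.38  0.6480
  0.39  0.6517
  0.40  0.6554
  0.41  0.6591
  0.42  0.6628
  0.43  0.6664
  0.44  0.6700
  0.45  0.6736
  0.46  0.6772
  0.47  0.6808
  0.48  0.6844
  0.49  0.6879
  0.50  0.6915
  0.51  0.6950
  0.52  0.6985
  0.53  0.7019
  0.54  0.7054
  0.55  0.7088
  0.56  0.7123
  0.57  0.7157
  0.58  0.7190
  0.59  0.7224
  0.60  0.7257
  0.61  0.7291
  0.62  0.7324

$101.57

σ√T = 0.29·√2 = 0.4101
d₁ = [ln(430/420) + (0.069 + ½·0.29²)·2] / (σ√T) = (0.0235 + 0.2221) / 0.4101 = 0.5989 ≈ 0.60
d₂ = 0.5989 − 0.4101 = 0.1888 ≈ 0.19
e^(−rT) = e^(−0.069·2) = 0.8711
C = 430·N(0.60) − 420·0.8711·N(0.19) = 430·0.7257 − 420·0.8711·0.5753 = 312.0510 − 210.4804 = 101.5706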